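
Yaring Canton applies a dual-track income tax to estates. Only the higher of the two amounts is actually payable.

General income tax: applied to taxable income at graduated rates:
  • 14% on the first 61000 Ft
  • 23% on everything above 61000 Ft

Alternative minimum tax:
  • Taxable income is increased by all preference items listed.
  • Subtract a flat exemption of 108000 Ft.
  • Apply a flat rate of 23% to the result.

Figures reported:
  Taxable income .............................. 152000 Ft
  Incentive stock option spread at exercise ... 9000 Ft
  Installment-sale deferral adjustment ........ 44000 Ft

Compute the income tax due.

29470 Ft

General income tax:
  61000 Ft × 14% = 8540 Ft
  91000 Ft × 23% = 20930 Ft
  → 29470 Ft

Alternative minimum tax:
  Adjusted income: 152000 Ft + 9000 Ft + 44000 Ft = 205000 Ft
  Less exemption 108000 Ft → base 97000 Ft
  97000 Ft × 23% = 22310 Ft

29470 Ft > 22310 Ft, so the general income tax governs.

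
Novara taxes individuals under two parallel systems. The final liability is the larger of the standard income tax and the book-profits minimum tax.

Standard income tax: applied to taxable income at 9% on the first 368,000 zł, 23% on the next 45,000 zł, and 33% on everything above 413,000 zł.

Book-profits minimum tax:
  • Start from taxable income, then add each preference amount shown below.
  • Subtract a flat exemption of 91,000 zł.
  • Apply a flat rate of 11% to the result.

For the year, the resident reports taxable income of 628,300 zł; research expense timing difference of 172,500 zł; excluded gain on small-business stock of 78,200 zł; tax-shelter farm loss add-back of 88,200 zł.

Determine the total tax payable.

114,519 zł

Standard income tax:
  368,000 zł × 9% = 33,120 zł
  45,000 zł × 23% = 10,350 zł
  215,300 zł × 33% = 71,049 zł
  → 114,519 zł

Book-profits minimum tax:
  Adjusted income: 628,300 zł + 172,500 zł + 78,200 zł + 88,200 zł = 967,200 zł
  Less exemption 91,000 zł → base 876,200 zł
  876,200 zł × 11% = 96,382 zł

114,519 zł > 96,382 zł, so the standard income tax governs.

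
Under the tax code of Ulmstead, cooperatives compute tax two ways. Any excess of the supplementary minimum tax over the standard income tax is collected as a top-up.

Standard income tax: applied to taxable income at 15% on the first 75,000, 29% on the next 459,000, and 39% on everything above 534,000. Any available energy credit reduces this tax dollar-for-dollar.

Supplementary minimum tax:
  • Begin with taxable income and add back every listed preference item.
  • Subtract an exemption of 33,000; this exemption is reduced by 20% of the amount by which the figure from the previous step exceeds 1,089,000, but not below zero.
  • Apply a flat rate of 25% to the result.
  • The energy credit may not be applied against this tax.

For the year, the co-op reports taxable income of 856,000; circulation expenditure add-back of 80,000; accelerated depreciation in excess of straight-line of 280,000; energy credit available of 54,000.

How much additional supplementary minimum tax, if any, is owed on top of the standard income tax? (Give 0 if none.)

Supplementary minimum tax:
  Adjusted income: 856,000 + 80,000 + 280,000 = 1,216,000
  Exemption: 33,000 − 20% × (1,216,000 − 1,089,000) = 33,000 − 25,400 = 7,600
  Base: 1,216,000 − 7,600 = 1,208,400
  1,208,400 × 25% = 302,100

Standard income tax:
  75,000 × 15% = 11,250
  459,000 × 29% = 133,110
  322,000 × 39% = 125,580
  → 269,940
  Less energy credit 54,000 → 215,940

Excess of supplementary minimum tax over standard income tax: 302,100 − 215,940 = 86,160.

86,160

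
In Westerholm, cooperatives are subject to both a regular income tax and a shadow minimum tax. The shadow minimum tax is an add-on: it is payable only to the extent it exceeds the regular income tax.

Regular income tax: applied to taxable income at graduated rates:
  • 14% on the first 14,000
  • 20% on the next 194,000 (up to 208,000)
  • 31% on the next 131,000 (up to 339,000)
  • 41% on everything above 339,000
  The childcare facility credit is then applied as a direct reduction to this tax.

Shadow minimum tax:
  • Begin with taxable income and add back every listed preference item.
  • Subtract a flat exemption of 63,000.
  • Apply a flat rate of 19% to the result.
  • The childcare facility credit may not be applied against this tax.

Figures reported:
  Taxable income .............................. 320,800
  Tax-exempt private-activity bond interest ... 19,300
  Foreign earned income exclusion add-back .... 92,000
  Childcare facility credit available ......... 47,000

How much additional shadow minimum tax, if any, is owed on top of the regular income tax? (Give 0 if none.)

Shadow minimum tax:
  Adjusted income: 320,800 + 19,300 + 92,000 = 432,100
  Less exemption 63,000 → base 369,100
  369,100 × 19% = 70,129

Regular income tax:
  14,000 × 14% = 1,960
  194,000 × 20% = 38,800
  112,800 × 31% = 34,968
  → 75,728
  Less childcare facility credit 47,000 → 28,728

Excess of shadow minimum tax over regular income tax: 70,129 − 28,728 = 41,401.

41,401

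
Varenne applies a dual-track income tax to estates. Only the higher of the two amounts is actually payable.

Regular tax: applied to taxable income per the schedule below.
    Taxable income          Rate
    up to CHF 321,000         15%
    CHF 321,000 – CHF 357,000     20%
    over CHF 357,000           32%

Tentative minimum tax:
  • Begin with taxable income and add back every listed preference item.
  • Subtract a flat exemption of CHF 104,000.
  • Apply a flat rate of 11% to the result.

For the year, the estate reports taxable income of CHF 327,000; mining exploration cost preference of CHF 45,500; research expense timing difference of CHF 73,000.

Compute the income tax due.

CHF 49,350

Regular tax:
  CHF 321,000 × 15% = CHF 48,150
  CHF 6,000 × 20% = CHF 1,200
  → CHF 49,350

Tentative minimum tax:
  Adjusted income: CHF 327,000 + CHF 45,500 + CHF 73,000 = CHF 445,500
  Less exemption CHF 104,000 → base CHF 341,500
  CHF 341,500 × 11% = CHF 37,565

CHF 49,350 > CHF 37,565, so the regular tax governs.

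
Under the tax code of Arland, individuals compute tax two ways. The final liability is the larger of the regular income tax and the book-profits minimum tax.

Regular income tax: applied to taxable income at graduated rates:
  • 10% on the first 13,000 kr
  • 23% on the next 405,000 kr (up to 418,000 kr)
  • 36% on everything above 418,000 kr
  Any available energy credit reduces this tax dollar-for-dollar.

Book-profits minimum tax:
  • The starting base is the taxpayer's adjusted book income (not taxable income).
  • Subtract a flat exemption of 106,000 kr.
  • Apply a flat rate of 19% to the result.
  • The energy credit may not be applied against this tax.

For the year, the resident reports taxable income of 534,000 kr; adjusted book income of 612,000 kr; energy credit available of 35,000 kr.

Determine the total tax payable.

Book-profits minimum tax:
  Base (adjusted book income): 612,000 kr
  Less exemption 106,000 kr → base 506,000 kr
  506,000 kr × 19% = 96,140 kr

Regular income tax:
  13,000 kr × 10% = 1,300 kr
  405,000 kr × 23% = 93,150 kr
  116,000 kr × 36% = 41,760 kr
  → 136,210 kr
  Less energy credit 35,000 kr → 101,210 kr

101,210 kr > 96,140 kr, so the regular income tax governs.

101,210 kr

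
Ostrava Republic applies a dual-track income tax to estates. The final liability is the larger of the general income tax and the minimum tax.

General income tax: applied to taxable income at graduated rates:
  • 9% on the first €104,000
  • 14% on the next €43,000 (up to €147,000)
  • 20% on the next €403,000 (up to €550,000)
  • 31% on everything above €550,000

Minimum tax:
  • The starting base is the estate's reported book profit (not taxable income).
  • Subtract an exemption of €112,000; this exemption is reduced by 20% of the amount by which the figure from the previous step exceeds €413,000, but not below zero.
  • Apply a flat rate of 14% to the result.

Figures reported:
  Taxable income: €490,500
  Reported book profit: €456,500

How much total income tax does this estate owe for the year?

Minimum tax:
  Base (reported book profit): €456,500
  Exemption: €112,000 − 20% × (€456,500 − €413,000) = €112,000 − €8,700 = €103,300
  Base: €456,500 − €103,300 = €353,200
  €353,200 × 14% = €49,448

General income tax:
  €104,000 × 9% = €9,360
  €43,000 × 14% = €6,020
  €343,500 × 20% = €68,700
  → €84,080

€84,080 > €49,448, so the general income tax governs.

€84,080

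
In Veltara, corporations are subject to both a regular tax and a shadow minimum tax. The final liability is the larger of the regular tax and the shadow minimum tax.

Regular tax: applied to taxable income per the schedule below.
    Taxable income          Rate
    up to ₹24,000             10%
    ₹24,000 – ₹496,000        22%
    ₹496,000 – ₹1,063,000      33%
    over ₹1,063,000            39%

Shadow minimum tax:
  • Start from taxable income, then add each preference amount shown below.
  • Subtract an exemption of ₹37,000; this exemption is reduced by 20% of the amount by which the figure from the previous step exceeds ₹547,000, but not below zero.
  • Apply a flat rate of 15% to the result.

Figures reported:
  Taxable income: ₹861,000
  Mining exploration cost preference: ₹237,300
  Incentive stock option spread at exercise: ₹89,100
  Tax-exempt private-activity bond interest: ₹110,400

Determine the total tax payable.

₹226,690

Shadow minimum tax:
  Adjusted income: ₹861,000 + ₹237,300 + ₹89,100 + ₹110,400 = ₹1,297,800
  Exemption: 20% × (₹1,297,800 − ₹547,000) = ₹150,160 ≥ ₹37,000, so the exemption is fully phased out
  Base: ₹1,297,800 − ₹0 = ₹1,297,800
  ₹1,297,800 × 15% = ₹194,670

Regular tax:
  ₹24,000 × 10% = ₹2,400
  ₹472,000 × 22% = ₹103,840
  ₹365,000 × 33% = ₹120,450
  → ₹226,690

₹226,690 > ₹194,670, so the regular tax governs.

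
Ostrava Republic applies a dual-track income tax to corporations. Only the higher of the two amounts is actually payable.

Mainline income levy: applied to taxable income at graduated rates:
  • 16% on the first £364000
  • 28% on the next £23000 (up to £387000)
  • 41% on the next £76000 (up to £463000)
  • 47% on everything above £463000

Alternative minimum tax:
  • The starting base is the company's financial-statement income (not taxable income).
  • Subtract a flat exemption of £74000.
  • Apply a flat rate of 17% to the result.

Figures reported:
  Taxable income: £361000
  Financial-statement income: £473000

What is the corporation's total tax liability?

£67830

Alternative minimum tax:
  Base (financial-statement income): £473000
  Less exemption £74000 → base £399000
  £399000 × 17% = £67830

Mainline income levy:
  £361000 × 16% = £57760

£67830 > £57760, so the alternative minimum tax is the binding amount.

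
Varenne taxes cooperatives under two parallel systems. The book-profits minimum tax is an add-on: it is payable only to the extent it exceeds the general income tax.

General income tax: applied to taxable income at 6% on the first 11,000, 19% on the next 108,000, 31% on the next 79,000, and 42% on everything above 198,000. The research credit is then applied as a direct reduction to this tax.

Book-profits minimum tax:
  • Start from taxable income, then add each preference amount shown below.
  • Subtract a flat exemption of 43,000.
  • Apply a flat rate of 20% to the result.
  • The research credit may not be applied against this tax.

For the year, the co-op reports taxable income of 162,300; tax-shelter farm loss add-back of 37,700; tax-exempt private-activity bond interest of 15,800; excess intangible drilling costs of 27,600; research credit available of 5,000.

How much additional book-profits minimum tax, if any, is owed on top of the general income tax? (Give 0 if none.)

Book-profits minimum tax:
  Adjusted income: 162,300 + 37,700 + 15,800 + 27,600 = 243,400
  Less exemption 43,000 → base 200,400
  200,400 × 20% = 40,080

General income tax:
  11,000 × 6% = 660
  108,000 × 19% = 20,520
  43,300 × 31% = 13,423
  → 34,603
  Less research credit 5,000 → 29,603

Excess of book-profits minimum tax over general income tax: 40,080 − 29,603 = 10,477.

10,477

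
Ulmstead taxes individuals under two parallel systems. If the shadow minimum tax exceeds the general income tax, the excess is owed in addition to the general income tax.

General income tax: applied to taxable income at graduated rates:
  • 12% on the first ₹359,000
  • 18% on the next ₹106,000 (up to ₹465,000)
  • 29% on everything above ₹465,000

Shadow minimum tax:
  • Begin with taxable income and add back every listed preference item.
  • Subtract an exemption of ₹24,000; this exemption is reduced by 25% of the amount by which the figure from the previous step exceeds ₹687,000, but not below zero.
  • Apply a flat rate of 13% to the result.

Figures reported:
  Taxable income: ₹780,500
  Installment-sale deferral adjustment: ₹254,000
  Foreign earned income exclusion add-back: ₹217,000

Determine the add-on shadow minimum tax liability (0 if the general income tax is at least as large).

₹9,040

General income tax:
  ₹359,000 × 12% = ₹43,080
  ₹106,000 × 18% = ₹19,080
  ₹315,500 × 29% = ₹91,495
  → ₹153,655

Shadow minimum tax:
  Adjusted income: ₹780,500 + ₹254,000 + ₹217,000 = ₹1,251,500
  Exemption: 25% × (₹1,251,500 − ₹687,000) = ₹141,125 ≥ ₹24,000, so the exemption is fully phased out
  Base: ₹1,251,500 − ₹0 = ₹1,251,500
  ₹1,251,500 × 13% = ₹162,695

Excess of shadow minimum tax over general income tax: ₹162,695 − ₹153,655 = ₹9,040.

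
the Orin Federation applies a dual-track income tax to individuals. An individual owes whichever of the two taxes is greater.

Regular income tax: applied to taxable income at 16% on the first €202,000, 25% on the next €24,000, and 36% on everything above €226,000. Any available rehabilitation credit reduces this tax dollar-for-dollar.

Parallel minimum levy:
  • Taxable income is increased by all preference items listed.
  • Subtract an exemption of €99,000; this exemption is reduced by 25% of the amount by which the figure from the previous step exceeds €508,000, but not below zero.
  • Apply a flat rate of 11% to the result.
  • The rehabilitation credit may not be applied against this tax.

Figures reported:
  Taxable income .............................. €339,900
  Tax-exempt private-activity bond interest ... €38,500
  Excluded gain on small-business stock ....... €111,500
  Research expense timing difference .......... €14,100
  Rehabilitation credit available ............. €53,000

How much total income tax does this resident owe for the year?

€44,550

Regular income tax:
  €202,000 × 16% = €32,320
  €24,000 × 25% = €6,000
  €113,900 × 36% = €41,004
  → €79,324
  Less rehabilitation credit €53,000 → €26,324

Parallel minimum levy:
  Adjusted income: €339,900 + €38,500 + €111,500 + €14,100 = €504,000
  Exemption: €504,000 ≤ €508,000, so full €99,000 applies
  Base: €504,000 − €99,000 = €405,000
  €405,000 × 11% = €44,550

€44,550 > €26,324, so the parallel minimum levy is the binding amount.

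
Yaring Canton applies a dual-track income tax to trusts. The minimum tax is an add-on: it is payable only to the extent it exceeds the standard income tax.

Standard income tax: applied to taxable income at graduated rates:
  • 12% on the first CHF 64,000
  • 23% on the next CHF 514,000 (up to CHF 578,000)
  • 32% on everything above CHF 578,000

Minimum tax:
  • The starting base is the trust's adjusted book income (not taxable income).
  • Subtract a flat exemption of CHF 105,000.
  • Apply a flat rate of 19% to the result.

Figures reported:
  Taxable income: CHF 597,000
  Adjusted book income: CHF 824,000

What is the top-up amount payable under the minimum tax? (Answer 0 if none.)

CHF 4,630

Minimum tax:
  Base (adjusted book income): CHF 824,000
  Less exemption CHF 105,000 → base CHF 719,000
  CHF 719,000 × 19% = CHF 136,610

Standard income tax:
  CHF 64,000 × 12% = CHF 7,680
  CHF 514,000 × 23% = CHF 118,220
  CHF 19,000 × 32% = CHF 6,080
  → CHF 131,980

Excess of minimum tax over standard income tax: CHF 136,610 − CHF 131,980 = CHF 4,630.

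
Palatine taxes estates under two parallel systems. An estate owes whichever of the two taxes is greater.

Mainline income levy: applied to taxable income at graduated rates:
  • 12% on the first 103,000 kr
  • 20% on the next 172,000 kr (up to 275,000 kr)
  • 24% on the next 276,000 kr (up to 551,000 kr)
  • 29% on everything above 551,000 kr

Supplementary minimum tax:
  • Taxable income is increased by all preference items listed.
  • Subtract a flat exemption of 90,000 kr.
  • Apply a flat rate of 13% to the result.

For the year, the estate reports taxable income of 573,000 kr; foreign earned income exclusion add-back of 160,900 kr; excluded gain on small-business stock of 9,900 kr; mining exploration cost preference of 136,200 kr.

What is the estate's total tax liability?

Mainline income levy:
  103,000 kr × 12% = 12,360 kr
  172,000 kr × 20% = 34,400 kr
  276,000 kr × 24% = 66,240 kr
  22,000 kr × 29% = 6,380 kr
  → 119,380 kr

Supplementary minimum tax:
  Adjusted income: 573,000 kr + 160,900 kr + 9,900 kr + 136,200 kr = 880,000 kr
  Less exemption 90,000 kr → base 790,000 kr
  790,000 kr × 13% = 102,700 kr

119,380 kr > 102,700 kr, so the mainline income levy governs.

119,380 kr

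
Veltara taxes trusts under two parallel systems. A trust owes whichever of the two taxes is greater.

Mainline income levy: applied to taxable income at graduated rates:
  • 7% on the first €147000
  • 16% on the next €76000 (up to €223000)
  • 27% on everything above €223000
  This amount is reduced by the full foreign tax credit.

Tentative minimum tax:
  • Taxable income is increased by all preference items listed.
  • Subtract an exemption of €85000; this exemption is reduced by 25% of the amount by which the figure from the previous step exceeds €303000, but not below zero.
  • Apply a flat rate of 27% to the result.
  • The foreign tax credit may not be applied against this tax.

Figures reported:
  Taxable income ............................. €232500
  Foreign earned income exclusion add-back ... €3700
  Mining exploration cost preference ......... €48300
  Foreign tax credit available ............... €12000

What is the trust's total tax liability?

€53865

Mainline income levy:
  €147000 × 7% = €10290
  €76000 × 16% = €12160
  €9500 × 27% = €2565
  → €25015
  Less foreign tax credit €12000 → €13015

Tentative minimum tax:
  Adjusted income: €232500 + €3700 + €48300 = €284500
  Exemption: €284500 ≤ €303000, so full €85000 applies
  Base: €284500 − €85000 = €199500
  €199500 × 27% = €53865

€53865 > €13015, so the tentative minimum tax is the binding amount.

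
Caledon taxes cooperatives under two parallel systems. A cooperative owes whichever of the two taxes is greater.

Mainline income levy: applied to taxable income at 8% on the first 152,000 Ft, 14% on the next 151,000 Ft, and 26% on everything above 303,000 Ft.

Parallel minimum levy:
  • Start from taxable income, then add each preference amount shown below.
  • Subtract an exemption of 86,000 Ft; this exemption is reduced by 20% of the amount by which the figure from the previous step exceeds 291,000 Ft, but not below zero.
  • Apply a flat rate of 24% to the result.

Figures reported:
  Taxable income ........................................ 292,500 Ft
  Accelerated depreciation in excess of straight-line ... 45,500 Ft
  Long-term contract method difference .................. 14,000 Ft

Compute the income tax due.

66,768 Ft

Parallel minimum levy:
  Adjusted income: 292,500 Ft + 45,500 Ft + 14,000 Ft = 352,000 Ft
  Exemption: 86,000 Ft − 20% × (352,000 Ft − 291,000 Ft) = 86,000 Ft − 12,200 Ft = 73,800 Ft
  Base: 352,000 Ft − 73,800 Ft = 278,200 Ft
  278,200 Ft × 24% = 66,768 Ft

Mainline income levy:
  152,000 Ft × 8% = 12,160 Ft
  140,500 Ft × 14% = 19,670 Ft
  → 31,830 Ft

66,768 Ft > 31,830 Ft, so the parallel minimum levy is the binding amount.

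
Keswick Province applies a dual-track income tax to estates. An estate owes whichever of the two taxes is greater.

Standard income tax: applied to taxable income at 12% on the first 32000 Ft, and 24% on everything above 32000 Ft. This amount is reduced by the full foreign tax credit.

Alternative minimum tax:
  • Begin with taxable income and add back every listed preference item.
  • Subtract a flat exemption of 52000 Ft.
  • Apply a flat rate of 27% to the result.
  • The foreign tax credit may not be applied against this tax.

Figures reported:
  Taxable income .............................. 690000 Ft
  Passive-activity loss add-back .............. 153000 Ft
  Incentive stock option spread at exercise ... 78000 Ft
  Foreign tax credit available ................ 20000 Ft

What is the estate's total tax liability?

Standard income tax:
  32000 Ft × 12% = 3840 Ft
  658000 Ft × 24% = 157920 Ft
  → 161760 Ft
  Less foreign tax credit 20000 Ft → 141760 Ft

Alternative minimum tax:
  Adjusted income: 690000 Ft + 153000 Ft + 78000 Ft = 921000 Ft
  Less exemption 52000 Ft → base 869000 Ft
  869000 Ft × 27% = 234630 Ft

234630 Ft > 141760 Ft, so the alternative minimum tax is the binding amount.

234630 Ft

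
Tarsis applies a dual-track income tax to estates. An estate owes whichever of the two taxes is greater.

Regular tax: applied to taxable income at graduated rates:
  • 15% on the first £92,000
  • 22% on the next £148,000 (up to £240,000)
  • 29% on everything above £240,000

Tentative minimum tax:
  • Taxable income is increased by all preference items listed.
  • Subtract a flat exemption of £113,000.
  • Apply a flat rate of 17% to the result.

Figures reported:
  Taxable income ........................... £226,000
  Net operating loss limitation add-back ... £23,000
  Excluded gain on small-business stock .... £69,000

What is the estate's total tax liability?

£43,280

Tentative minimum tax:
  Adjusted income: £226,000 + £23,000 + £69,000 = £318,000
  Less exemption £113,000 → base £205,000
  £205,000 × 17% = £34,850

Regular tax:
  £92,000 × 15% = £13,800
  £134,000 × 22% = £29,480
  → £43,280

£43,280 > £34,850, so the regular tax governs.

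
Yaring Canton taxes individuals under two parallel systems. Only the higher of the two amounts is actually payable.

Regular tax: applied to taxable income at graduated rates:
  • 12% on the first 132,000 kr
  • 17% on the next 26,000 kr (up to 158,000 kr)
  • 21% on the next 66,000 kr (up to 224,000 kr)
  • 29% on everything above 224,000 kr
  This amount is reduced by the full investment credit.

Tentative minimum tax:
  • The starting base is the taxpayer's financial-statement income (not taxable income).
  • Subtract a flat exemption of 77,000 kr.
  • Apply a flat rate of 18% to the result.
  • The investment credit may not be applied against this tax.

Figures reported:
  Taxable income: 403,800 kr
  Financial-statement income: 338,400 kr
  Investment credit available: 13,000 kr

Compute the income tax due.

73,262 kr

Regular tax:
  132,000 kr × 12% = 15,840 kr
  26,000 kr × 17% = 4,420 kr
  66,000 kr × 21% = 13,860 kr
  179,800 kr × 29% = 52,142 kr
  → 86,262 kr
  Less investment credit 13,000 kr → 73,262 kr

Tentative minimum tax:
  Base (financial-statement income): 338,400 kr
  Less exemption 77,000 kr → base 261,400 kr
  261,400 kr × 18% = 47,052 kr

73,262 kr > 47,052 kr, so the regular tax governs.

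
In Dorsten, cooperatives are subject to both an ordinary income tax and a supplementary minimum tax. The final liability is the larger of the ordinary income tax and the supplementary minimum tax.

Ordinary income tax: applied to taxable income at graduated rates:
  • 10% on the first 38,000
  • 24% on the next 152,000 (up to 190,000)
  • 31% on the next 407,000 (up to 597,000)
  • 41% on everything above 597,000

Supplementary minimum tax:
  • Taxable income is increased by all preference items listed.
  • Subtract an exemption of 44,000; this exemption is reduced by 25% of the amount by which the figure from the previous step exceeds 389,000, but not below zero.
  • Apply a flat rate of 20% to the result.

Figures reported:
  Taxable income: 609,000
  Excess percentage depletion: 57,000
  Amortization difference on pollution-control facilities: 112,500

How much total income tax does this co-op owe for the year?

171,370

Ordinary income tax:
  38,000 × 10% = 3,800
  152,000 × 24% = 36,480
  407,000 × 31% = 126,170
  12,000 × 41% = 4,920
  → 171,370

Supplementary minimum tax:
  Adjusted income: 609,000 + 57,000 + 112,500 = 778,500
  Exemption: 25% × (778,500 − 389,000) = 97,375 ≥ 44,000, so the exemption is fully phased out
  Base: 778,500 − 0 = 778,500
  778,500 × 20% = 155,700

171,370 > 155,700, so the ordinary income tax governs.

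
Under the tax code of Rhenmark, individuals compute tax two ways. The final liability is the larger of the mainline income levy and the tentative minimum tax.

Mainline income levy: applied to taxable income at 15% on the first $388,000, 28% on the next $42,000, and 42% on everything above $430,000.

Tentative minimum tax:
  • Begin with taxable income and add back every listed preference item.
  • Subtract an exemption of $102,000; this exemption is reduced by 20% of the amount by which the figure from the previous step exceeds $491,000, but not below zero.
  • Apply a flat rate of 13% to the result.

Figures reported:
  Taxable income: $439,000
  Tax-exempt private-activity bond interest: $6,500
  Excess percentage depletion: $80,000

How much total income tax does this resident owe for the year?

Mainline income levy:
  $388,000 × 15% = $58,200
  $42,000 × 28% = $11,760
  $9,000 × 42% = $3,780
  → $73,740

Tentative minimum tax:
  Adjusted income: $439,000 + $6,500 + $80,000 = $525,500
  Exemption: $102,000 − 20% × ($525,500 − $491,000) = $102,000 − $6,900 = $95,100
  Base: $525,500 − $95,100 = $430,400
  $430,400 × 13% = $55,952

$73,740 > $55,952, so the mainline income levy governs.

$73,740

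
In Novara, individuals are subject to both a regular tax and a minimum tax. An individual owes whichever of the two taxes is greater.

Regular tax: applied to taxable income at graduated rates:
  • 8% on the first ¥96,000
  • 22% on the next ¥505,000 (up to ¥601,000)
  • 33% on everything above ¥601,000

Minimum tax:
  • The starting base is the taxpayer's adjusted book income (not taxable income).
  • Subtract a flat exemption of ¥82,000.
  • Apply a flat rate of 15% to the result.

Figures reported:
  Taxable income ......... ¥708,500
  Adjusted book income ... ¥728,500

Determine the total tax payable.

Regular tax:
  ¥96,000 × 8% = ¥7,680
  ¥505,000 × 22% = ¥111,100
  ¥107,500 × 33% = ¥35,475
  → ¥154,255

Minimum tax:
  Base (adjusted book income): ¥728,500
  Less exemption ¥82,000 → base ¥646,500
  ¥646,500 × 15% = ¥96,975

¥154,255 > ¥96,975, so the regular tax governs.

¥154,255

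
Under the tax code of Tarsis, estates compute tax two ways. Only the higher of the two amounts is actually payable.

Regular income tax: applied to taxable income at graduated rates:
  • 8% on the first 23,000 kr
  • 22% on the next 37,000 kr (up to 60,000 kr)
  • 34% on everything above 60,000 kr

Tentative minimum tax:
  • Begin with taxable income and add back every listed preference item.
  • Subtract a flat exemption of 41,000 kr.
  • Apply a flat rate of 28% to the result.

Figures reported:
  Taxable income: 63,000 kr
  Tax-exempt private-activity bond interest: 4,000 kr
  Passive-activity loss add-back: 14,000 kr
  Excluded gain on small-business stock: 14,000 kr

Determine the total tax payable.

Tentative minimum tax:
  Adjusted income: 63,000 kr + 4,000 kr + 14,000 kr + 14,000 kr = 95,000 kr
  Less exemption 41,000 kr → base 54,000 kr
  54,000 kr × 28% = 15,120 kr

Regular income tax:
  23,000 kr × 8% = 1,840 kr
  37,000 kr × 22% = 8,140 kr
  3,000 kr × 34% = 1,020 kr
  → 11,000 kr

15,120 kr > 11,000 kr, so the tentative minimum tax is the binding amount.

15,120 kr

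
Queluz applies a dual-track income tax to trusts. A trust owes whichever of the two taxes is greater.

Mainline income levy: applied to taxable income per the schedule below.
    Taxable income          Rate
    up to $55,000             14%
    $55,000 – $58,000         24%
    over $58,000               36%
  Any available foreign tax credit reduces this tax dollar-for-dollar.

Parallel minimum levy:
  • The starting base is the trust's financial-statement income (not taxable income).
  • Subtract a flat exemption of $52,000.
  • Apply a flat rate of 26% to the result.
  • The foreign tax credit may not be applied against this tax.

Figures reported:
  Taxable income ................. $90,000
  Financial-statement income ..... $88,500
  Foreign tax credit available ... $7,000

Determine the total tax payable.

$12,940

Mainline income levy:
  $55,000 × 14% = $7,700
  $3,000 × 24% = $720
  $32,000 × 36% = $11,520
  → $19,940
  Less foreign tax credit $7,000 → $12,940

Parallel minimum levy:
  Base (financial-statement income): $88,500
  Less exemption $52,000 → base $36,500
  $36,500 × 26% = $9,490

$12,940 > $9,490, so the mainline income levy governs.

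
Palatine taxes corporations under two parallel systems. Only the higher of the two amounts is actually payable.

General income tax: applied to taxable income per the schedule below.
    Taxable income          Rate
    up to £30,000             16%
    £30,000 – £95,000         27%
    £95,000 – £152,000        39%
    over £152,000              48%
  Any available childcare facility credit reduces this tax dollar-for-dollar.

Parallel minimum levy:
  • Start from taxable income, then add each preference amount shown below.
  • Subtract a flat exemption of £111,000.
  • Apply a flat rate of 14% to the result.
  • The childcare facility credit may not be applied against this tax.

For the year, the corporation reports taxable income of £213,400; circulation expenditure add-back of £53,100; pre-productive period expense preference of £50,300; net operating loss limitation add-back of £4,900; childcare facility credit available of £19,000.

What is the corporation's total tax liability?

General income tax:
  £30,000 × 16% = £4,800
  £65,000 × 27% = £17,550
  £57,000 × 39% = £22,230
  £61,400 × 48% = £29,472
  → £74,052
  Less childcare facility credit £19,000 → £55,052

Parallel minimum levy:
  Adjusted income: £213,400 + £53,100 + £50,300 + £4,900 = £321,700
  Less exemption £111,000 → base £210,700
  £210,700 × 14% = £29,498

£55,052 > £29,498, so the general income tax governs.

£55,052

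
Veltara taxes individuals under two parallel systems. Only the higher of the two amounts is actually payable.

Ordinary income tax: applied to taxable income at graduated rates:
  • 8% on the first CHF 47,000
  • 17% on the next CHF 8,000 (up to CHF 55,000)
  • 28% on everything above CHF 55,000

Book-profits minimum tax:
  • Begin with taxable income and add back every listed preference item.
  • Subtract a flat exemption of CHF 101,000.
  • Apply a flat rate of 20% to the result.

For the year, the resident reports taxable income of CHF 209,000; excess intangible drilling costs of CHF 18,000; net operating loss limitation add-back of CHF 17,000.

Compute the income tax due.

Ordinary income tax:
  CHF 47,000 × 8% = CHF 3,760
  CHF 8,000 × 17% = CHF 1,360
  CHF 154,000 × 28% = CHF 43,120
  → CHF 48,240

Book-profits minimum tax:
  Adjusted income: CHF 209,000 + CHF 18,000 + CHF 17,000 = CHF 244,000
  Less exemption CHF 101,000 → base CHF 143,000
  CHF 143,000 × 20% = CHF 28,600

CHF 48,240 > CHF 28,600, so the ordinary income tax governs.

CHF 48,240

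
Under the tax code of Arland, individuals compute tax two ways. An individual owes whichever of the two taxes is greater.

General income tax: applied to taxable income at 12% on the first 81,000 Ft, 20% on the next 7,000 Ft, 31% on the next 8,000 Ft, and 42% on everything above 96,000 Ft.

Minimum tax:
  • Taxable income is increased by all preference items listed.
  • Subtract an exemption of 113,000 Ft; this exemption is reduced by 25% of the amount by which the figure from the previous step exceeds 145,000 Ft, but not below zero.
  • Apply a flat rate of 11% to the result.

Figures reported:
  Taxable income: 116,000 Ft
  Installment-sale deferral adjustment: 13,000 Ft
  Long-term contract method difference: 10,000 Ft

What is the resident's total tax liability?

22,000 Ft

Minimum tax:
  Adjusted income: 116,000 Ft + 13,000 Ft + 10,000 Ft = 139,000 Ft
  Exemption: 139,000 Ft ≤ 145,000 Ft, so full 113,000 Ft applies
  Base: 139,000 Ft − 113,000 Ft = 26,000 Ft
  26,000 Ft × 11% = 2,860 Ft

General income tax:
  81,000 Ft × 12% = 9,720 Ft
  7,000 Ft × 20% = 1,400 Ft
  8,000 Ft × 31% = 2,480 Ft
  20,000 Ft × 42% = 8,400 Ft
  → 22,000 Ft

22,000 Ft > 2,860 Ft, so the general income tax governs.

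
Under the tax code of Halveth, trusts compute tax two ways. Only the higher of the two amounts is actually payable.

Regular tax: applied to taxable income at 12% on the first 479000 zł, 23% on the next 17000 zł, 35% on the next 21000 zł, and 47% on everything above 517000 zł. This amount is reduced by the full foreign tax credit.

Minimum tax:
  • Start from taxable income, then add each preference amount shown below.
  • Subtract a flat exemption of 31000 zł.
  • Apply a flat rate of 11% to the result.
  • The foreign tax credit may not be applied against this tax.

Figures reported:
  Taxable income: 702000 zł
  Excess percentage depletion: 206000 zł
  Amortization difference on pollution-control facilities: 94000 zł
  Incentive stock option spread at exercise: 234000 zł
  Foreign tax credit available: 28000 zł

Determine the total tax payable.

Regular tax:
  479000 zł × 12% = 57480 zł
  17000 zł × 23% = 3910 zł
  21000 zł × 35% = 7350 zł
  185000 zł × 47% = 86950 zł
  → 155690 zł
  Less foreign tax credit 28000 zł → 127690 zł

Minimum tax:
  Adjusted income: 702000 zł + 206000 zł + 94000 zł + 234000 zł = 1236000 zł
  Less exemption 31000 zł → base 1205000 zł
  1205000 zł × 11% = 132550 zł

132550 zł > 127690 zł, so the minimum tax is the binding amount.

132550 zł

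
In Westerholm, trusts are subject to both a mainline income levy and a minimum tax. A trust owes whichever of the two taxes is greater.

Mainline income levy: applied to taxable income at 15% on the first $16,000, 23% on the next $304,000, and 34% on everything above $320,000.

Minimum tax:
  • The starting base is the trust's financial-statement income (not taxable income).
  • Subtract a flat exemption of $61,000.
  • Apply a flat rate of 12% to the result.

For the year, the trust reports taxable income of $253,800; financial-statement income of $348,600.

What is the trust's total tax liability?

Mainline income levy:
  $16,000 × 15% = $2,400
  $237,800 × 23% = $54,694
  → $57,094

Minimum tax:
  Base (financial-statement income): $348,600
  Less exemption $61,000 → base $287,600
  $287,600 × 12% = $34,512

$57,094 > $34,512, so the mainline income levy governs.

$57,094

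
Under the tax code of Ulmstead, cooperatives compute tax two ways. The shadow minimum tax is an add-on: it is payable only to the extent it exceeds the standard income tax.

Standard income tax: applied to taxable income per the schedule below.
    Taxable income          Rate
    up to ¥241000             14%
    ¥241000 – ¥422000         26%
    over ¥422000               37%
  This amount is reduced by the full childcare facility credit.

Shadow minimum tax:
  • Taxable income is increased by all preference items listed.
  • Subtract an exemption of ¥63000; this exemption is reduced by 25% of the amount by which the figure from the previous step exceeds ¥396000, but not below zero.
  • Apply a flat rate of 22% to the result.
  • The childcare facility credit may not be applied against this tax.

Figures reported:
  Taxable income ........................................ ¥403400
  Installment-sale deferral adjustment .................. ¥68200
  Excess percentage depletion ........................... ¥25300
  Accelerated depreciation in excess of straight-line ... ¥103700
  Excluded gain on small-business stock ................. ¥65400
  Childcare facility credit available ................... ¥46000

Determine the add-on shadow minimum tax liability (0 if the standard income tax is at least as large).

Shadow minimum tax:
  Adjusted income: ¥403400 + ¥68200 + ¥25300 + ¥103700 + ¥65400 = ¥666000
  Exemption: 25% × (¥666000 − ¥396000) = ¥67500 ≥ ¥63000, so the exemption is fully phased out
  Base: ¥666000 − ¥0 = ¥666000
  ¥666000 × 22% = ¥146520

Standard income tax:
  ¥241000 × 14% = ¥33740
  ¥162400 × 26% = ¥42224
  → ¥75964
  Less childcare facility credit ¥46000 → ¥29964

Excess of shadow minimum tax over standard income tax: ¥146520 − ¥29964 = ¥116556.

¥116556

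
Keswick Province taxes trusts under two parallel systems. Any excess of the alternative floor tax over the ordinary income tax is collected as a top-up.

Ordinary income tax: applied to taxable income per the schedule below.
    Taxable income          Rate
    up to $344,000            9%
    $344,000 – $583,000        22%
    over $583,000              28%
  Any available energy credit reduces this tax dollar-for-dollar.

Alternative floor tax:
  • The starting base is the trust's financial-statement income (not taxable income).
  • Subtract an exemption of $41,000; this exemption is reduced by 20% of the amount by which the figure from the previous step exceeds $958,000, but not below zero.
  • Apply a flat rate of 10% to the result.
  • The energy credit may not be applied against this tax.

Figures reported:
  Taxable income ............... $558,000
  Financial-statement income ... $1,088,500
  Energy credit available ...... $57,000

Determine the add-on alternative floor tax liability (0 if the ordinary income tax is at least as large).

Ordinary income tax:
  $344,000 × 9% = $30,960
  $214,000 × 22% = $47,080
  → $78,040
  Less energy credit $57,000 → $21,040

Alternative floor tax:
  Base (financial-statement income): $1,088,500
  Exemption: $41,000 − 20% × ($1,088,500 − $958,000) = $41,000 − $26,100 = $14,900
  Base: $1,088,500 − $14,900 = $1,073,600
  $1,073,600 × 10% = $107,360

Excess of alternative floor tax over ordinary income tax: $107,360 − $21,040 = $86,320.

$86,320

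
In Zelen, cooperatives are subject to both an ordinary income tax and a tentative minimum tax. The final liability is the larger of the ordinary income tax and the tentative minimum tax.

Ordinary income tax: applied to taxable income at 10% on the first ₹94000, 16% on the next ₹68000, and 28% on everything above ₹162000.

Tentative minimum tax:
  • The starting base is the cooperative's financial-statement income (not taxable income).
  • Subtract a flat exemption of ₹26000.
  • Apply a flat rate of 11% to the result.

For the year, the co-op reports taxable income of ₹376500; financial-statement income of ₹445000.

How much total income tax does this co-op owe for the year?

₹80340

Tentative minimum tax:
  Base (financial-statement income): ₹445000
  Less exemption ₹26000 → base ₹419000
  ₹419000 × 11% = ₹46090

Ordinary income tax:
  ₹94000 × 10% = ₹9400
  ₹68000 × 16% = ₹10880
  ₹214500 × 28% = ₹60060
  → ₹80340

₹80340 > ₹46090, so the ordinary income tax governs.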